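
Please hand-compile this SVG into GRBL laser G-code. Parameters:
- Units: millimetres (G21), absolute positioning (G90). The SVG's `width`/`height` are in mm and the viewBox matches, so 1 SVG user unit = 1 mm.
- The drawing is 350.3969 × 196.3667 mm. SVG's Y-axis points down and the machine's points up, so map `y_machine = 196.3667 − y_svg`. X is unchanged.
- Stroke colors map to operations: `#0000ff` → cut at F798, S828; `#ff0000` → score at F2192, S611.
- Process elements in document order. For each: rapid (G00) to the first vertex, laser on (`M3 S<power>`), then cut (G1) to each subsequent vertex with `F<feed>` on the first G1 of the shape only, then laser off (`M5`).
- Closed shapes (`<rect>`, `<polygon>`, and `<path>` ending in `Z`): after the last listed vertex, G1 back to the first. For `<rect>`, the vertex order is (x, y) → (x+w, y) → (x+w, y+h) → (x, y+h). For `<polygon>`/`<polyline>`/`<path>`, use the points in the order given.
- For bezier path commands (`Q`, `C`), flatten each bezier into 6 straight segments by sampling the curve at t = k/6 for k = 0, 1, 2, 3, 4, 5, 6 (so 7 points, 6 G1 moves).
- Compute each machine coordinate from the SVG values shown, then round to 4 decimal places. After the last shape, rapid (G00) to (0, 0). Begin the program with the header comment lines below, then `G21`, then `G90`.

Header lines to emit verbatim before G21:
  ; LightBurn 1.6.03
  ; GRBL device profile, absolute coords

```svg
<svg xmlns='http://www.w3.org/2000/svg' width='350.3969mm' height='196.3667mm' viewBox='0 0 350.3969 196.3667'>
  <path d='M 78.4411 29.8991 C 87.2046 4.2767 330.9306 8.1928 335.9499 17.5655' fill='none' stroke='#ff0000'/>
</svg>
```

; LightBurn 1.6.03
; GRBL device profile, absolute coords
G21
G90
G00 X78.4411 Y166.4676
M3 S611
G1 X100.2101 Y176.9287 F2192
G1 X147.9821 Y183.1358
G1 X208.5996 Y185.7576
G1 X268.9050 Y185.4631
G1 X315.7409 Y182.9213
G1 X335.9499 Y178.8012
M5
G00 X0.0000 Y0.0000

Since the viewBox matches the mm dimensions, user units are millimetres directly. The only transform is the Y-flip y_m = 196.3667 − y_svg.

Shape 1 is a cubic bezier drawn with `<path>`. Its stroke #ff0000 means score at S611, F2192. After flipping Y the toolpath is (78.4411,166.4676) → (100.2101,176.9287) → (147.9821,183.1358) → (208.5996,185.7576) → (268.9050,185.4631) → (315.7409,182.9213) → (335.9499,178.8012).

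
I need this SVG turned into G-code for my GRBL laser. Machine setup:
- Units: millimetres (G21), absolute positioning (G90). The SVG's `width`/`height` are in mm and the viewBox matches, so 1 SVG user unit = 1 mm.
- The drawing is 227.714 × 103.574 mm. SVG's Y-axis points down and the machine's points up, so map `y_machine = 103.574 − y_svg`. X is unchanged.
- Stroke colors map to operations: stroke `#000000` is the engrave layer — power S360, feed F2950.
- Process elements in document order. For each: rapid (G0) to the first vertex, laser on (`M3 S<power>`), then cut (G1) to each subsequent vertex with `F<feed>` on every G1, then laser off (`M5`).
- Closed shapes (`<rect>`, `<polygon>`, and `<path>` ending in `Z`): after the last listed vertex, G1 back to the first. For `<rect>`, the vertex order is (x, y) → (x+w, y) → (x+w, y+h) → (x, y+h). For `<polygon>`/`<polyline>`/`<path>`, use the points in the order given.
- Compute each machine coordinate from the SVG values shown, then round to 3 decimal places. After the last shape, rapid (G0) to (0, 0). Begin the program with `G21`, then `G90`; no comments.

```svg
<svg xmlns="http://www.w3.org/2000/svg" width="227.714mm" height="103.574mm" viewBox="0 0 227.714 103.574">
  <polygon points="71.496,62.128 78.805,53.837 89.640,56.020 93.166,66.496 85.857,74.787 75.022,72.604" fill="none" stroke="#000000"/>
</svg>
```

Since the viewBox matches the mm dimensions, user units are millimetres directly. The only transform is the Y-flip y_m = 103.574 − y_svg.

Shape 1 is a regular polygon drawn with `<polygon>`. Its stroke #000000 means engrave at S360, F2950. After flipping Y the toolpath is (71.496,41.446) → (78.805,49.737) → (89.640,47.554) → (93.166,37.078) → (85.857,28.787) → (75.022,30.970) → (71.496,41.446), returning to the start.

G21
G90
G0 X71.496 Y41.446
M3 S360
G1 X78.805 Y49.737 F2950
G1 X89.640 Y47.554 F2950
G1 X93.166 Y37.078 F2950
G1 X85.857 Y28.787 F2950
G1 X75.022 Y30.970 F2950
G1 X71.496 Y41.446 F2950
M5
G0 X0.000 Y0.000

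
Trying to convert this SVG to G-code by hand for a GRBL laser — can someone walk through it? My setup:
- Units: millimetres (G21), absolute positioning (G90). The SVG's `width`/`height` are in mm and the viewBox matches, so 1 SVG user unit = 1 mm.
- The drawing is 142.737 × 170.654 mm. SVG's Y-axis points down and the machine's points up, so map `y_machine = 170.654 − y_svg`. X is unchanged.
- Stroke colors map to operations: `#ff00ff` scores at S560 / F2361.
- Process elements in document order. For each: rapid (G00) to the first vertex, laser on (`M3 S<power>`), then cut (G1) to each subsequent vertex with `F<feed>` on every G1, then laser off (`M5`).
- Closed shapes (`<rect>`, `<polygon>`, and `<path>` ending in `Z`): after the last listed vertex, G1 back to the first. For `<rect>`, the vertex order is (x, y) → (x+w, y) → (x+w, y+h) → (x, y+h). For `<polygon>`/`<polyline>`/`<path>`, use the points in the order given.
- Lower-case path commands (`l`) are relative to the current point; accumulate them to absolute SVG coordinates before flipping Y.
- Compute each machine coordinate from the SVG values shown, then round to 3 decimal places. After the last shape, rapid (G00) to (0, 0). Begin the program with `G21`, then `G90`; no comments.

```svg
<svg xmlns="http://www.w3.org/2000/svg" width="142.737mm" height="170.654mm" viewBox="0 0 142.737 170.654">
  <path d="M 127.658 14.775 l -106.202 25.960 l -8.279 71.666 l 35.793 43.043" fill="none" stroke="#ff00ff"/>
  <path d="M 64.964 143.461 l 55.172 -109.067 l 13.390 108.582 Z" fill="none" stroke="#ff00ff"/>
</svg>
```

Since the viewBox matches the mm dimensions, user units are millimetres directly. The only transform is the Y-flip y_m = 170.654 − y_svg.

Shape 1 is a open polyline drawn with `<path>`. Its stroke #ff00ff means score at S560, F2361. After flipping Y the toolpath is (127.658,155.879) → (21.456,129.919) → (13.177,58.253) → (48.970,15.210).

Shape 2 is a closed polygon drawn with `<path>`. Its stroke #ff00ff means score at S560, F2361. After flipping Y the toolpath is (64.964,27.193) → (120.136,136.260) → (133.526,27.678) → (64.964,27.193), returning to the start.

G21
G90
G00 X127.658 Y155.879
M3 S560
G1 X21.456 Y129.919 F2361
G1 X13.177 Y58.253 F2361
G1 X48.970 Y15.210 F2361
M5
G00 X64.964 Y27.193
M3 S560
G1 X120.136 Y136.260 F2361
G1 X133.526 Y27.678 F2361
G1 X64.964 Y27.193 F2361
M5
G00 X0.000 Y0.000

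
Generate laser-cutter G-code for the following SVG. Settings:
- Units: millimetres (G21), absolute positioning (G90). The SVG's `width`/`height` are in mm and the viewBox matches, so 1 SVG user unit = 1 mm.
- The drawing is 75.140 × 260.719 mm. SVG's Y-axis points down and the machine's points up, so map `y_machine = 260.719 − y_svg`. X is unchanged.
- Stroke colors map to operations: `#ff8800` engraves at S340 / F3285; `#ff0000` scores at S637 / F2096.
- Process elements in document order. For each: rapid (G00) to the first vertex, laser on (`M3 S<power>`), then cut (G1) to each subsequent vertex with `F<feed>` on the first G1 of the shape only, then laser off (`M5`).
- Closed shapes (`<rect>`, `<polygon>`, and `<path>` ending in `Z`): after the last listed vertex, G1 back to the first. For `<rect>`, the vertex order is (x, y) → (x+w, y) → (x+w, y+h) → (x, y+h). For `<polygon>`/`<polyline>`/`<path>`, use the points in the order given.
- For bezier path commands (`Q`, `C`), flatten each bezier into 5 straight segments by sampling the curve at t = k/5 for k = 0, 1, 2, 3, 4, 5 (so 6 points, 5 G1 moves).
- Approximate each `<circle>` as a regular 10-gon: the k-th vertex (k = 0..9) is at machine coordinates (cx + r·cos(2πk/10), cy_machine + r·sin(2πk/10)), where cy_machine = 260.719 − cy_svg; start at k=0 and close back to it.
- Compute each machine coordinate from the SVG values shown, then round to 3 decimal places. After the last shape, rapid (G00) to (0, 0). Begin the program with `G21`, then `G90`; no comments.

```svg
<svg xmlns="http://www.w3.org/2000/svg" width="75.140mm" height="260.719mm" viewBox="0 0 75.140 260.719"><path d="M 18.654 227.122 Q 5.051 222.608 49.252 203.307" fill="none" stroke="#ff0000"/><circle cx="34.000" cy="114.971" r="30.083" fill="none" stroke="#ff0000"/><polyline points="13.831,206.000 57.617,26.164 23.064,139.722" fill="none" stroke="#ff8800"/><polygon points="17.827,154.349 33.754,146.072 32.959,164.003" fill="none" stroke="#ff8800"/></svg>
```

1 u = 1 mm; y_m = 260.719 − y.

[1] `<path>` quadratic bezier, #ff0000→score S637 F2096: (18.654,33.597) → (15.525,35.994) → (17.020,39.574) → (23.140,44.337) → (33.884,50.283) → (49.252,57.412)

[2] `<circle>` circle, #ff0000→score S637 F2096: (64.083,145.748) → (58.338,163.430) → (43.296,174.359) → (24.704,174.359) → (9.662,163.430) → (3.917,145.748) → (9.662,128.066) → (24.704,117.137) → (43.296,117.137) → (58.338,128.066) → (64.083,145.748) (closed)

[3] `<polyline>` open polyline, #ff8800→engrave S340 F3285: (13.831,54.719) → (57.617,234.555) → (23.064,120.997)

[4] `<polygon>` regular polygon, #ff8800→engrave S340 F3285: (17.827,106.370) → (33.754,114.647) → (32.959,96.716) → (17.827,106.370) (closed)

G21
G90
G00 X18.654 Y33.597
M3 S637
G1 X15.525 Y35.994 F2096
G1 X17.020 Y39.574
G1 X23.140 Y44.337
G1 X33.884 Y50.283
G1 X49.252 Y57.412
M5
G00 X64.083 Y145.748
M3 S637
G1 X58.338 Y163.430 F2096
G1 X43.296 Y174.359
G1 X24.704 Y174.359
G1 X9.662 Y163.430
G1 X3.917 Y145.748
G1 X9.662 Y128.066
G1 X24.704 Y117.137
G1 X43.296 Y117.137
G1 X58.338 Y128.066
G1 X64.083 Y145.748
M5
G00 X13.831 Y54.719
M3 S340
G1 X57.617 Y234.555 F3285
G1 X23.064 Y120.997
M5
G00 X17.827 Y106.370
M3 S340
G1 X33.754 Y114.647 F3285
G1 X32.959 Y96.716
G1 X17.827 Y106.370
M5
G00 X0.000 Y0.000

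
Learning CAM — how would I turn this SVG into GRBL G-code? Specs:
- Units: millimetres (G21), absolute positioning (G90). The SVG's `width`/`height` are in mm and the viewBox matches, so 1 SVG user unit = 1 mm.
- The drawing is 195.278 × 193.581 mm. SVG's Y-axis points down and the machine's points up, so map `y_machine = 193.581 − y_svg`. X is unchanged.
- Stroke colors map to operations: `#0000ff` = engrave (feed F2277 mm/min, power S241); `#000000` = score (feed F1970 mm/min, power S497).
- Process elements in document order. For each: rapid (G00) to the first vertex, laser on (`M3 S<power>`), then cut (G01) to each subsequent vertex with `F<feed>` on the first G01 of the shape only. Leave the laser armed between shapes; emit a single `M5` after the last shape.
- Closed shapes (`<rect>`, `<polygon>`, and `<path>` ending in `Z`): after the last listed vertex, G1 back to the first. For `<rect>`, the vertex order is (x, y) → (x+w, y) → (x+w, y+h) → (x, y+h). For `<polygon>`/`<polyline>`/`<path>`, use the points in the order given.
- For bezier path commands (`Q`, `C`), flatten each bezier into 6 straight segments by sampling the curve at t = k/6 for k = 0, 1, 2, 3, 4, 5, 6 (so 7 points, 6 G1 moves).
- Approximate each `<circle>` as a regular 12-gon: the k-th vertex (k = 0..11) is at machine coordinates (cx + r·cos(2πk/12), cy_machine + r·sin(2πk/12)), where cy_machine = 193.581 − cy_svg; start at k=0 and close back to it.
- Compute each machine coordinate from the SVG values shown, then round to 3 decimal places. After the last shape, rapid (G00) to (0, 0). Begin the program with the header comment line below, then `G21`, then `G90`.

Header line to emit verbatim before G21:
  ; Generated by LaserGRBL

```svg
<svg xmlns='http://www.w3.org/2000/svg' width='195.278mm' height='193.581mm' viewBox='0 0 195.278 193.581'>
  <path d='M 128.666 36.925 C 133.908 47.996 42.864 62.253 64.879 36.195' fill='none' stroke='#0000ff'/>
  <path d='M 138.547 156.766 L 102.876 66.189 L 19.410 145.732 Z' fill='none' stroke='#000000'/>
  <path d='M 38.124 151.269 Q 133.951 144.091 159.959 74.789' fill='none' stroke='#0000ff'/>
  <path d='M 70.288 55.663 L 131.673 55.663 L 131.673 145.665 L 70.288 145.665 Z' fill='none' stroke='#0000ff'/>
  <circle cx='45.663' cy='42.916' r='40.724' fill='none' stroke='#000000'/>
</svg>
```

viewBox `0 0 195.278 193.581` with mm width/height → 1 unit = 1 mm. Flip: y_m = 193.581 − y_svg.

**Shape 1** — `<path>` cubic bezier, stroke `#0000ff` → engrave (S241, F2277). Control points (SVG): P0=(128.666,36.925), P1=(133.908,47.996), P2=(42.864,62.253), P3=(64.879,36.195); sampled at t=k/6. Machine vertices: (128.666,156.656) → (124.232,151.056) → (109.566,146.134) → (90.483,143.098) → (72.797,143.155) → (62.324,147.515) → (64.879,157.386). Open path.

**Shape 2** — `<path>` closed polygon, stroke `#000000` → score (S497, F1970). Machine vertices: (138.547,36.815) → (102.876,127.392) → (19.410,47.849) → (138.547,36.815). Closed: final G1 returns to the first vertex.

**Shape 3** — `<path>` quadratic bezier, stroke `#0000ff` → engrave (S241, F2277). Control points (SVG): P0=(38.124,151.269), P1=(133.951,144.091), P2=(159.959,74.789); sampled at t=k/6. Machine vertices: (38.124,42.312) → (68.127,46.430) → (94.251,54.000) → (116.496,65.021) → (134.863,79.493) → (149.350,97.417) → (159.959,118.792). Open path.

**Shape 4** — `<path>` rectangle, stroke `#0000ff` → engrave (S241, F2277). Machine vertices: (70.288,137.918) → (131.673,137.918) → (131.673,47.916) → (70.288,47.916) → (70.288,137.918). Closed: final G1 returns to the first vertex.

**Shape 5** — `<circle>` circle, stroke `#000000` → score (S497, F1970). Machine vertices: (86.387,150.665) → (80.931,171.027) → (66.025,185.933) → (45.663,191.389) → (25.301,185.933) → (10.395,171.027) → (4.939,150.665) → (10.395,130.303) → (25.301,115.397) → (45.663,109.941) → (66.025,115.397) → (80.931,130.303) → (86.387,150.665). Closed: final G1 returns to the first vertex.

; Generated by LaserGRBL
G21
G90
G00 X128.666 Y156.656
M3 S241
G01 X124.232 Y151.056 F2277
G01 X109.566 Y146.134
G01 X90.483 Y143.098
G01 X72.797 Y143.155
G01 X62.324 Y147.515
G01 X64.879 Y157.386
G00 X138.547 Y36.815
M3 S497
G01 X102.876 Y127.392 F1970
G01 X19.410 Y47.849
G01 X138.547 Y36.815
G00 X38.124 Y42.312
M3 S241
G01 X68.127 Y46.430 F2277
G01 X94.251 Y54.000
G01 X116.496 Y65.021
G01 X134.863 Y79.493
G01 X149.350 Y97.417
G01 X159.959 Y118.792
G00 X70.288 Y137.918
M3 S241
G01 X131.673 Y137.918 F2277
G01 X131.673 Y47.916
G01 X70.288 Y47.916
G01 X70.288 Y137.918
G00 X86.387 Y150.665
M3 S497
G01 X80.931 Y171.027 F1970
G01 X66.025 Y185.933
G01 X45.663 Y191.389
G01 X25.301 Y185.933
G01 X10.395 Y171.027
G01 X4.939 Y150.665
G01 X10.395 Y130.303
G01 X25.301 Y115.397
G01 X45.663 Y109.941
G01 X66.025 Y115.397
G01 X80.931 Y130.303
G01 X86.387 Y150.665
M5
G00 X0.000 Y0.000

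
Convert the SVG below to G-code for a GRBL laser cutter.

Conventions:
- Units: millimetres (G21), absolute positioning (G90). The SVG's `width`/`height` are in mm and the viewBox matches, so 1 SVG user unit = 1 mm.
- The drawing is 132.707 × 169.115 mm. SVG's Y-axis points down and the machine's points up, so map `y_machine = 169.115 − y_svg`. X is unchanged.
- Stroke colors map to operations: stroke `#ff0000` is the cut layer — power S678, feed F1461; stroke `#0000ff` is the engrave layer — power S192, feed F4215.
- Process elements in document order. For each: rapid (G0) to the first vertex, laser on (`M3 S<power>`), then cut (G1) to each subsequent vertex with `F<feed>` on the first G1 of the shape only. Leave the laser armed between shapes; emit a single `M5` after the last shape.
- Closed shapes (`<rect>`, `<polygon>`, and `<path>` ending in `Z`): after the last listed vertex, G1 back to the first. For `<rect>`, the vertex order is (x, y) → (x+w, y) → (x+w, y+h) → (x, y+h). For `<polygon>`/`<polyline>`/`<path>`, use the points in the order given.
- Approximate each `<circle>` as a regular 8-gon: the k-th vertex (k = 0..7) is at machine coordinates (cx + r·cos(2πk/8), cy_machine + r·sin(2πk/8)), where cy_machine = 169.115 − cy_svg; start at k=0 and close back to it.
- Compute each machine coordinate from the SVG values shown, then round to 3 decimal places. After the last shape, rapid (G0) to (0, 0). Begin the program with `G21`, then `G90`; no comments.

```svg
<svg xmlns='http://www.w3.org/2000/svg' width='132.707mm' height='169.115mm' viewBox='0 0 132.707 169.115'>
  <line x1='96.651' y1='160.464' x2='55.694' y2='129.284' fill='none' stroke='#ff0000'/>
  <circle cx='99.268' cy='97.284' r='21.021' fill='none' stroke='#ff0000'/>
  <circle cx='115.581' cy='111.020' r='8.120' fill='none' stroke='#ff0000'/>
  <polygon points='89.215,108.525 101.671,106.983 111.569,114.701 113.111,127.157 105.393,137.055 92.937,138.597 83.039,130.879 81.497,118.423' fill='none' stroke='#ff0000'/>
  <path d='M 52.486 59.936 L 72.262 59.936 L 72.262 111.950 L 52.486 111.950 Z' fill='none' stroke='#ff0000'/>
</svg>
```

G21
G90
G0 X96.651 Y8.651
M3 S678
G1 X55.694 Y39.831 F1461
G0 X120.289 Y71.831
M3 S678
G1 X114.132 Y86.695 F1461
G1 X99.268 Y92.852
G1 X84.404 Y86.695
G1 X78.247 Y71.831
G1 X84.404 Y56.967
G1 X99.268 Y50.810
G1 X114.132 Y56.967
G1 X120.289 Y71.831
G0 X123.701 Y58.095
M3 S678
G1 X121.323 Y63.837 F1461
G1 X115.581 Y66.215
G1 X109.839 Y63.837
G1 X107.461 Y58.095
G1 X109.839 Y52.353
G1 X115.581 Y49.975
G1 X121.323 Y52.353
G1 X123.701 Y58.095
G0 X89.215 Y60.590
M3 S678
G1 X101.671 Y62.132 F1461
G1 X111.569 Y54.414
G1 X113.111 Y41.958
G1 X105.393 Y32.060
G1 X92.937 Y30.518
G1 X83.039 Y38.236
G1 X81.497 Y50.692
G1 X89.215 Y60.590
G0 X52.486 Y109.179
M3 S678
G1 X72.262 Y109.179 F1461
G1 X72.262 Y57.165
G1 X52.486 Y57.165
G1 X52.486 Y109.179
M5
G0 X0.000 Y0.000

viewBox `0 0 132.707 169.115` with mm width/height → 1 unit = 1 mm. Flip: y_m = 169.115 − y_svg.

**Shape 1** — `<line>` line segment, stroke `#ff0000` → cut (S678, F1461). Machine vertices: (96.651,8.651) → (55.694,39.831). Open path.

**Shape 2** — `<circle>` circle, stroke `#ff0000` → cut (S678, F1461). Machine vertices: (120.289,71.831) → (114.132,86.695) → (99.268,92.852) → (84.404,86.695) → (78.247,71.831) → (84.404,56.967) → (99.268,50.810) → (114.132,56.967) → (120.289,71.831). Closed: final G1 returns to the first vertex.

**Shape 3** — `<circle>` circle, stroke `#ff0000` → cut (S678, F1461). Machine vertices: (123.701,58.095) → (121.323,63.837) → (115.581,66.215) → (109.839,63.837) → (107.461,58.095) → (109.839,52.353) → (115.581,49.975) → (121.323,52.353) → (123.701,58.095). Closed: final G1 returns to the first vertex.

**Shape 4** — `<polygon>` regular polygon, stroke `#ff0000` → cut (S678, F1461). Machine vertices: (89.215,60.590) → (101.671,62.132) → (111.569,54.414) → (113.111,41.958) → (105.393,32.060) → (92.937,30.518) → (83.039,38.236) → (81.497,50.692) → (89.215,60.590). Closed: final G1 returns to the first vertex.

**Shape 5** — `<path>` rectangle, stroke `#ff0000` → cut (S678, F1461). Machine vertices: (52.486,109.179) → (72.262,109.179) → (72.262,57.165) → (52.486,57.165) → (52.486,109.179). Closed: final G1 returns to the first vertex.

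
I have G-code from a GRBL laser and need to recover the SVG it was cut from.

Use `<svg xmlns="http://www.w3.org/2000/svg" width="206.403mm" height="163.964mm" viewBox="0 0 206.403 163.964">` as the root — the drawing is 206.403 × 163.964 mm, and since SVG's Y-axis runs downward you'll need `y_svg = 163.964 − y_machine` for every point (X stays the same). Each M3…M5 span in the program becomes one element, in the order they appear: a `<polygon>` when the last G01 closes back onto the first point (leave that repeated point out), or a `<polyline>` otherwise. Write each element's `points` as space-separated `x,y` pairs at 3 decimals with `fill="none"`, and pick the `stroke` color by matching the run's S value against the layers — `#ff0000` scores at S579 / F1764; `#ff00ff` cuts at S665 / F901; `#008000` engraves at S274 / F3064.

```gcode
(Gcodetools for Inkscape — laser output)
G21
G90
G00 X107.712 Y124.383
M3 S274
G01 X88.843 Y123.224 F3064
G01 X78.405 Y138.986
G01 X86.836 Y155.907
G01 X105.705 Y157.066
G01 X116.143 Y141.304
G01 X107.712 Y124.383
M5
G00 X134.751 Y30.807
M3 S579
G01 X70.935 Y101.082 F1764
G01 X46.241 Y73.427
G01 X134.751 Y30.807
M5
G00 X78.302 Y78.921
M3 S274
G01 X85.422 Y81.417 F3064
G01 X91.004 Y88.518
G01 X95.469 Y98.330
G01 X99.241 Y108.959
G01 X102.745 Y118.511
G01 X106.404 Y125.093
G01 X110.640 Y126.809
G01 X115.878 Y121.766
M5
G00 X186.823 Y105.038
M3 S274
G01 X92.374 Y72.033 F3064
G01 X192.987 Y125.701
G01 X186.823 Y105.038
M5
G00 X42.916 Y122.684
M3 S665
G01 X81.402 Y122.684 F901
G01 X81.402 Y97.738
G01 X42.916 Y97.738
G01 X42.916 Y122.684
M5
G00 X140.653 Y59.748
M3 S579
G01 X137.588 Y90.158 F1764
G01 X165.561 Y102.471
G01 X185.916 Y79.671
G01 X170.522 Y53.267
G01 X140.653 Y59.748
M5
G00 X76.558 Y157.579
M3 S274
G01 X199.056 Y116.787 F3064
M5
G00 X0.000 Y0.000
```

<svg xmlns="http://www.w3.org/2000/svg" width="206.403mm" height="163.964mm" viewBox="0 0 206.403 163.964">
  <polygon points="107.712,39.581 88.843,40.740 78.405,24.978 86.836,8.057 105.705,6.898 116.143,22.660" fill="none" stroke="#008000"/>
  <polygon points="134.751,133.157 70.935,62.882 46.241,90.537" fill="none" stroke="#ff0000"/>
  <polyline points="78.302,85.043 85.422,82.547 91.004,75.446 95.469,65.634 99.241,55.005 102.745,45.453 106.404,38.871 110.640,37.155 115.878,42.198" fill="none" stroke="#008000"/>
  <polygon points="186.823,58.926 92.374,91.931 192.987,38.263" fill="none" stroke="#008000"/>
  <polygon points="42.916,41.280 81.402,41.280 81.402,66.226 42.916,66.226" fill="none" stroke="#ff00ff"/>
  <polygon points="140.653,104.216 137.588,73.806 165.561,61.493 185.916,84.293 170.522,110.697" fill="none" stroke="#ff0000"/>
  <polyline points="76.558,6.385 199.056,47.177" fill="none" stroke="#008000"/>
</svg>

y_svg = 163.964 − y_m.

[1] S274→`#008000` (engrave); closed run; points: 107.712,39.581 88.843,40.740 78.405,24.978 86.836,8.057 105.705,6.898 116.143,22.660

[2] S579→`#ff0000` (score); closed run; points: 134.751,133.157 70.935,62.882 46.241,90.537

[3] S274→`#008000` (engrave); open run; points: 78.302,85.043 85.422,82.547 91.004,75.446 95.469,65.634 99.241,55.005 102.745,45.453 106.404,38.871 110.640,37.155 115.878,42.198

[4] S274→`#008000` (engrave); closed run; points: 186.823,58.926 92.374,91.931 192.987,38.263

[5] S665→`#ff00ff` (cut); closed run; points: 42.916,41.280 81.402,41.280 81.402,66.226 42.916,66.226

[6] S579→`#ff0000` (score); closed run; points: 140.653,104.216 137.588,73.806 165.561,61.493 185.916,84.293 170.522,110.697

[7] S274→`#008000` (engrave); open run; points: 76.558,6.385 199.056,47.177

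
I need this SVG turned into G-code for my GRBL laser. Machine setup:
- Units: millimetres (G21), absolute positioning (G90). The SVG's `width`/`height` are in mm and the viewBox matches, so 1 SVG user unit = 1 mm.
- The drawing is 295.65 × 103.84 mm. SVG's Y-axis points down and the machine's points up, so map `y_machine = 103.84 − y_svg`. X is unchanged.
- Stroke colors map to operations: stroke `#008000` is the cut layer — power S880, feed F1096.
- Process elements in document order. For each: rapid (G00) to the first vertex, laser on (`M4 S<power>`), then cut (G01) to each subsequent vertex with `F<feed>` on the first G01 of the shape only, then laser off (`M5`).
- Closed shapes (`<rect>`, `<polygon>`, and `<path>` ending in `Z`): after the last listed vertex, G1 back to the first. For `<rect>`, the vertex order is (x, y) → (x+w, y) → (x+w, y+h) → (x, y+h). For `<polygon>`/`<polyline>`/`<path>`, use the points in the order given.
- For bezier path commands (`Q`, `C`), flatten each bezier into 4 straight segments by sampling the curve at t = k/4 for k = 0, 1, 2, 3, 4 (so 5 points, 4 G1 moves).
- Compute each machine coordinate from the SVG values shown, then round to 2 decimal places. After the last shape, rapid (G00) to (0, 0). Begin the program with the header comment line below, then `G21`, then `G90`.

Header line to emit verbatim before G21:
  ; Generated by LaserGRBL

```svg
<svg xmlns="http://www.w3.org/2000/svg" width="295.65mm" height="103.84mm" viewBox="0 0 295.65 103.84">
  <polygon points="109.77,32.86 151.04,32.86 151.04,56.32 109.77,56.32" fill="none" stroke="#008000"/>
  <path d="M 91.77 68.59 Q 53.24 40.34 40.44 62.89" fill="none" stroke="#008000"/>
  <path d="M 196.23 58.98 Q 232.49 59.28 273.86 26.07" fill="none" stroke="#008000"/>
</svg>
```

Since the viewBox matches the mm dimensions, user units are millimetres directly. The only transform is the Y-flip y_m = 103.84 − y_svg.

Shape 1 is a rectangle drawn with `<polygon>`. Its stroke #008000 means cut at S880, F1096. After flipping Y the toolpath is (109.77,70.98) → (151.04,70.98) → (151.04,47.52) → (109.77,47.52) → (109.77,70.98), returning to the start.

Shape 2 is a quadratic bezier drawn with `<path>`. Its stroke #008000 means cut at S880, F1096. After flipping Y the toolpath is (91.77,35.25) → (74.11,46.20) → (59.67,50.80) → (48.45,49.05) → (40.44,40.95).

Shape 3 is a quadratic bezier drawn with `<path>`. Its stroke #008000 means cut at S880, F1096. After flipping Y the toolpath is (196.23,44.86) → (214.68,46.80) → (233.77,52.94) → (253.49,63.26) → (273.86,77.77).

; Generated by LaserGRBL
G21
G90
G00 X109.77 Y70.98
M4 S880
G01 X151.04 Y70.98 F1096
G01 X151.04 Y47.52
G01 X109.77 Y47.52
G01 X109.77 Y70.98
M5
G00 X91.77 Y35.25
M4 S880
G01 X74.11 Y46.20 F1096
G01 X59.67 Y50.80
G01 X48.45 Y49.05
G01 X40.44 Y40.95
M5
G00 X196.23 Y44.86
M4 S880
G01 X214.68 Y46.80 F1096
G01 X233.77 Y52.94
G01 X253.49 Y63.26
G01 X273.86 Y77.77
M5
G00 X0.00 Y0.00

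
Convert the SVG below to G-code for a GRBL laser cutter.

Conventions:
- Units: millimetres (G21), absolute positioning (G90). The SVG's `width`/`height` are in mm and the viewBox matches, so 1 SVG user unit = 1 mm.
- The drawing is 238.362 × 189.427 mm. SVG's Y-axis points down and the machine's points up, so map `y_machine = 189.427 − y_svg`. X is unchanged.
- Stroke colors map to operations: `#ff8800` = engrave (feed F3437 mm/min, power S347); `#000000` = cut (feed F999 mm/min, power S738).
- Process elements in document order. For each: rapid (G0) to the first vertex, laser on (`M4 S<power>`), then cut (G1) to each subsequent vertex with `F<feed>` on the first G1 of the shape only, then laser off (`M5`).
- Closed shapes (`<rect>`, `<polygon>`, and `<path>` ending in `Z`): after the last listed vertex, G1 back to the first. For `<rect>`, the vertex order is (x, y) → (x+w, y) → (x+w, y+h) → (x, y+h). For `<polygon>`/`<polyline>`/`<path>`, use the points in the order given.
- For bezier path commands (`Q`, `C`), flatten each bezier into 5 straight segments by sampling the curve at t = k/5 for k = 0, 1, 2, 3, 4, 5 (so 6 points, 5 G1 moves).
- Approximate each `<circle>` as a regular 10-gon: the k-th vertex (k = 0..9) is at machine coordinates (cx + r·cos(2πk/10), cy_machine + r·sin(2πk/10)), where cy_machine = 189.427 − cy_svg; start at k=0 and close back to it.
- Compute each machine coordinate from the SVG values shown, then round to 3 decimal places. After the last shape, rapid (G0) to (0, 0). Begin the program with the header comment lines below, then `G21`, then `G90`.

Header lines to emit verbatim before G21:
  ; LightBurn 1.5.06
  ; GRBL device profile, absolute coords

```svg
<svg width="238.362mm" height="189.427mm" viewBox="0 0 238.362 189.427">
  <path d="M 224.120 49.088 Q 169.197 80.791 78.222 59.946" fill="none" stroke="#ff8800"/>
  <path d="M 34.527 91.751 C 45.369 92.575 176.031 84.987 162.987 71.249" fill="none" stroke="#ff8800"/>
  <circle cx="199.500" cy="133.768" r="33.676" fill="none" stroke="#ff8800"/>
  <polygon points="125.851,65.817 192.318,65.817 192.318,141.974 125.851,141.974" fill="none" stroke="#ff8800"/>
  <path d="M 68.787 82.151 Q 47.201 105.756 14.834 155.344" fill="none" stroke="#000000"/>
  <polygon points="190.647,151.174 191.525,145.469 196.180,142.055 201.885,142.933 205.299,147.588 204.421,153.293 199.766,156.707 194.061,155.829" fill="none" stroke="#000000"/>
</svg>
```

; LightBurn 1.5.06
; GRBL device profile, absolute coords
G21
G90
G0 X224.120 Y140.339
M4 S347
G1 X200.709 Y129.760 F3437
G1 X174.413 Y123.384
G1 X145.234 Y121.213
G1 X113.170 Y123.245
G1 X78.222 Y129.481
M5
G0 X34.527 Y97.676
M4 S347
G1 X53.302 Y98.173 F3437
G1 X88.185 Y100.580
G1 X126.527 Y104.789
G1 X155.677 Y110.691
G1 X162.987 Y118.178
M5
G0 X233.176 Y55.659
M4 S347
G1 X226.744 Y75.453 F3437
G1 X209.906 Y87.687
G1 X189.094 Y87.687
G1 X172.256 Y75.453
G1 X165.824 Y55.659
G1 X172.256 Y35.865
G1 X189.094 Y23.631
G1 X209.906 Y23.631
G1 X226.744 Y35.865
G1 X233.176 Y55.659
M5
G0 X125.851 Y123.610
M4 S347
G1 X192.318 Y123.610 F3437
G1 X192.318 Y47.453
G1 X125.851 Y47.453
G1 X125.851 Y123.610
M5
G0 X68.787 Y107.276
M4 S738
G1 X59.721 Y96.795 F999
G1 X49.793 Y84.235
G1 X39.003 Y69.596
G1 X27.350 Y52.879
G1 X14.834 Y34.083
M5
G0 X190.647 Y38.253
M4 S738
G1 X191.525 Y43.958 F999
G1 X196.180 Y47.372
G1 X201.885 Y46.494
G1 X205.299 Y41.839
G1 X204.421 Y36.134
G1 X199.766 Y32.720
G1 X194.061 Y33.598
G1 X190.647 Y38.253
M5
G0 X0.000 Y0.000

1 u = 1 mm; y_m = 189.427 − y.

[1] `<path>` quadratic bezier, #ff8800→engrave S347 F3437: (224.120,140.339) → (200.709,129.760) → (174.413,123.384) → (145.234,121.213) → (113.170,123.245) → (78.222,129.481)

[2] `<path>` cubic bezier, #ff8800→engrave S347 F3437: (34.527,97.676) → (53.302,98.173) → (88.185,100.580) → (126.527,104.789) → (155.677,110.691) → (162.987,118.178)

[3] `<circle>` circle, #ff8800→engrave S347 F3437: (233.176,55.659) → (226.744,75.453) → (209.906,87.687) → (189.094,87.687) → (172.256,75.453) → (165.824,55.659) → (172.256,35.865) → (189.094,23.631) → (209.906,23.631) → (226.744,35.865) → (233.176,55.659) (closed)

[4] `<polygon>` rectangle, #ff8800→engrave S347 F3437: (125.851,123.610) → (192.318,123.610) → (192.318,47.453) → (125.851,47.453) → (125.851,123.610) (closed)

[5] `<path>` quadratic bezier, #000000→cut S738 F999: (68.787,107.276) → (59.721,96.795) → (49.793,84.235) → (39.003,69.596) → (27.350,52.879) → (14.834,34.083)

[6] `<polygon>` regular polygon, #000000→cut S738 F999: (190.647,38.253) → (191.525,43.958) → (196.180,47.372) → (201.885,46.494) → (205.299,41.839) → (204.421,36.134) → (199.766,32.720) → (194.061,33.598) → (190.647,38.253) (closed)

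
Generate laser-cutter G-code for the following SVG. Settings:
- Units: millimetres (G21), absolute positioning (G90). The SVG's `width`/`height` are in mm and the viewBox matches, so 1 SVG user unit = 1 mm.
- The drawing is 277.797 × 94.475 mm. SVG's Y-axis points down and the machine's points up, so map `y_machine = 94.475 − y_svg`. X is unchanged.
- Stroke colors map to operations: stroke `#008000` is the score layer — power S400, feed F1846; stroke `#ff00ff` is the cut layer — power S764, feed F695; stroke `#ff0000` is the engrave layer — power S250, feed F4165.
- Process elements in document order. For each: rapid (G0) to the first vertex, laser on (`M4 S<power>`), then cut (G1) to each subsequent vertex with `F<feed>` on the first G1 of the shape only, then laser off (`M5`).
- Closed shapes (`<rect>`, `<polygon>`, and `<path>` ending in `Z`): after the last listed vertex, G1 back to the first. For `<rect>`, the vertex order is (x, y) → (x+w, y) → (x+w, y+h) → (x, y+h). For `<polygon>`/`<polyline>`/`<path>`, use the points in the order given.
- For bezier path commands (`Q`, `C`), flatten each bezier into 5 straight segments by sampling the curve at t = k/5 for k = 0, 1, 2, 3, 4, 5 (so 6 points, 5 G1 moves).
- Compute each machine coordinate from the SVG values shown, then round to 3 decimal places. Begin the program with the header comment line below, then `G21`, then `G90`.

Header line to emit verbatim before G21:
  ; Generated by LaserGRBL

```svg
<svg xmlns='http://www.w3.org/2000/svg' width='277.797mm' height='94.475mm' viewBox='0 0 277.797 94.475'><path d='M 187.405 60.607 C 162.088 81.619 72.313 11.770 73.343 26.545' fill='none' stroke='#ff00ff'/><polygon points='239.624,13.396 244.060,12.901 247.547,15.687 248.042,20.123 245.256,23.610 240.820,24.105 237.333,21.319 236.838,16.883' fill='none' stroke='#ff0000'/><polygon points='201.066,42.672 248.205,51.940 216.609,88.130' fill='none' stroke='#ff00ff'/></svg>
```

1 u = 1 mm; y_m = 94.475 − y.

[1] `<path>` cubic bezier, #ff00ff→cut S764 F695: (187.405,33.868) → (165.722,30.760) → (136.022,41.036) → (105.757,56.272) → (82.379,68.044) → (73.343,67.930)

[2] `<polygon>` regular polygon, #ff0000→engrave S250 F4165: (239.624,81.079) → (244.060,81.574) → (247.547,78.788) → (248.042,74.352) → (245.256,70.865) → (240.820,70.370) → (237.333,73.156) → (236.838,77.592) → (239.624,81.079) (closed)

[3] `<polygon>` regular polygon, #ff00ff→cut S764 F695: (201.066,51.803) → (248.205,42.535) → (216.609,6.345) → (201.066,51.803) (closed)

; Generated by LaserGRBL
G21
G90
G0 X187.405 Y33.868
M4 S764
G1 X165.722 Y30.760 F695
G1 X136.022 Y41.036
G1 X105.757 Y56.272
G1 X82.379 Y68.044
G1 X73.343 Y67.930
M5
G0 X239.624 Y81.079
M4 S250
G1 X244.060 Y81.574 F4165
G1 X247.547 Y78.788
G1 X248.042 Y74.352
G1 X245.256 Y70.865
G1 X240.820 Y70.370
G1 X237.333 Y73.156
G1 X236.838 Y77.592
G1 X239.624 Y81.079
M5
G0 X201.066 Y51.803
M4 S764
G1 X248.205 Y42.535 F695
G1 X216.609 Y6.345
G1 X201.066 Y51.803
M5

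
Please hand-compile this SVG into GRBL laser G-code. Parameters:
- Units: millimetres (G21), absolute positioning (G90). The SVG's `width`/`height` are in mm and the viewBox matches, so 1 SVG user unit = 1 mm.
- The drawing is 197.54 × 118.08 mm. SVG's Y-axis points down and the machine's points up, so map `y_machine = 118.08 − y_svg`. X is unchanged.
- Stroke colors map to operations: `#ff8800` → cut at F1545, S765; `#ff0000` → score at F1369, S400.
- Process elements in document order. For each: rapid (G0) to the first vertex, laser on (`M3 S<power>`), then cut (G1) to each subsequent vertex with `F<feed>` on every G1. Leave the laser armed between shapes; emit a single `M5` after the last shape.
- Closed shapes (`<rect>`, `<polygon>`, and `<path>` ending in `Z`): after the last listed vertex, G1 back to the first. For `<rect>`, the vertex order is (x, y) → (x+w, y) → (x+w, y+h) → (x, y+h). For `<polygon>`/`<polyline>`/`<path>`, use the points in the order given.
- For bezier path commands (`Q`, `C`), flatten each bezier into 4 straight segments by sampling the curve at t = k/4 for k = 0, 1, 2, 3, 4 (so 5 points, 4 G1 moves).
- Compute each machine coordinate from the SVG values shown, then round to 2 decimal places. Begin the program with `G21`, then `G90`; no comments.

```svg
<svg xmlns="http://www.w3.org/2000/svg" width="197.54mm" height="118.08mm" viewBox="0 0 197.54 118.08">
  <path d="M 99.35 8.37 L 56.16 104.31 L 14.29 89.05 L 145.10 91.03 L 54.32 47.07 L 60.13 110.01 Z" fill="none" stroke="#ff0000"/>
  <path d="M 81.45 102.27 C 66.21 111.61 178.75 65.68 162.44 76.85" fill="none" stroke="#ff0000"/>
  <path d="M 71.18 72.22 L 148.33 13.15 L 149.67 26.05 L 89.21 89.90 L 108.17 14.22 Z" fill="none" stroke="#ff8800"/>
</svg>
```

viewBox `0 0 197.54 118.08` with mm width/height → 1 unit = 1 mm. Flip: y_m = 118.08 − y_svg.

**Shape 1** — `<path>` closed polygon, stroke `#ff0000` → score (S400, F1369). Machine vertices: (99.35,109.71) → (56.16,13.77) → (14.29,29.03) → (145.10,27.05) → (54.32,71.01) → (60.13,8.07) → (99.35,109.71). Closed: final G1 returns to the first vertex.

**Shape 2** — `<path>` cubic bezier, stroke `#ff0000` → score (S400, F1369). Control points (SVG): P0=(81.45,102.27), P1=(66.21,111.61), P2=(178.75,65.68), P3=(162.44,76.85); sampled at t=k/4. Machine vertices: (81.45,15.81) → (89.97,17.41) → (122.35,29.21) → (154.52,40.66) → (162.44,41.23). Open path.

**Shape 3** — `<path>` closed polygon, stroke `#ff8800` → cut (S765, F1545). Machine vertices: (71.18,45.86) → (148.33,104.93) → (149.67,92.03) → (89.21,28.18) → (108.17,103.86) → (71.18,45.86). Closed: final G1 returns to the first vertex.

G21
G90
G0 X99.35 Y109.71
M3 S400
G1 X56.16 Y13.77 F1369
G1 X14.29 Y29.03 F1369
G1 X145.10 Y27.05 F1369
G1 X54.32 Y71.01 F1369
G1 X60.13 Y8.07 F1369
G1 X99.35 Y109.71 F1369
G0 X81.45 Y15.81
M3 S400
G1 X89.97 Y17.41 F1369
G1 X122.35 Y29.21 F1369
G1 X154.52 Y40.66 F1369
G1 X162.44 Y41.23 F1369
G0 X71.18 Y45.86
M3 S765
G1 X148.33 Y104.93 F1545
G1 X149.67 Y92.03 F1545
G1 X89.21 Y28.18 F1545
G1 X108.17 Y103.86 F1545
G1 X71.18 Y45.86 F1545
M5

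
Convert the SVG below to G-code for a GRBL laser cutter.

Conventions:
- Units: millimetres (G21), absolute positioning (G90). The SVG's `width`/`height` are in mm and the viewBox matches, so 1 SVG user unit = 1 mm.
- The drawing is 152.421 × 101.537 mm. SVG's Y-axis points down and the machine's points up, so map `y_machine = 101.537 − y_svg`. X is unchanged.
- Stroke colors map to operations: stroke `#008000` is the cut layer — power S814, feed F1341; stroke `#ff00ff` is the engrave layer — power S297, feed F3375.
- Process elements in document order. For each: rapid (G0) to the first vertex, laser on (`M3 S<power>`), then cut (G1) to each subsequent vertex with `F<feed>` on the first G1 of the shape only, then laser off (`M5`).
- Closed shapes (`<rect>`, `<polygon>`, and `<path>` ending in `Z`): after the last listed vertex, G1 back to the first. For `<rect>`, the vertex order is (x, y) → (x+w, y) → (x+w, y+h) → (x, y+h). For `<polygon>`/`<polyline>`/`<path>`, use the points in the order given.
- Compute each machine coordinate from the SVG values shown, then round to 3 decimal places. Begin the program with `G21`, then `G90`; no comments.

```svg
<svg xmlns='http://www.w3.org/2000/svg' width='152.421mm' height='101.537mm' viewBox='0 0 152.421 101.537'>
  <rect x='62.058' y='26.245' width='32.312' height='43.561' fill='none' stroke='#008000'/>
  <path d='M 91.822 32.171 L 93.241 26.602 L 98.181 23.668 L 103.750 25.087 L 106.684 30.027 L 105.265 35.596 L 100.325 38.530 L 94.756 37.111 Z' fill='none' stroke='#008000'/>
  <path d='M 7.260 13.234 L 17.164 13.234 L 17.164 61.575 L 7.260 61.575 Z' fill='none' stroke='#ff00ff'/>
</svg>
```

G21
G90
G0 X62.058 Y75.292
M3 S814
G1 X94.370 Y75.292 F1341
G1 X94.370 Y31.731
G1 X62.058 Y31.731
G1 X62.058 Y75.292
M5
G0 X91.822 Y69.366
M3 S814
G1 X93.241 Y74.935 F1341
G1 X98.181 Y77.869
G1 X103.750 Y76.450
G1 X106.684 Y71.510
G1 X105.265 Y65.941
G1 X100.325 Y63.007
G1 X94.756 Y64.426
G1 X91.822 Y69.366
M5
G0 X7.260 Y88.303
M3 S297
G1 X17.164 Y88.303 F3375
G1 X17.164 Y39.962
G1 X7.260 Y39.962
G1 X7.260 Y88.303
M5

Since the viewBox matches the mm dimensions, user units are millimetres directly. The only transform is the Y-flip y_m = 101.537 − y_svg.

Shape 1 is a rectangle drawn with `<rect>`. Its stroke #008000 means cut at S814, F1341. After flipping Y the toolpath is (62.058,75.292) → (94.370,75.292) → (94.370,31.731) → (62.058,31.731) → (62.058,75.292), returning to the start.

Shape 2 is a regular polygon drawn with `<path>`. Its stroke #008000 means cut at S814, F1341. After flipping Y the toolpath is (91.822,69.366) → (93.241,74.935) → (98.181,77.869) → (103.750,76.450) → (106.684,71.510) → (105.265,65.941) → (100.325,63.007) → (94.756,64.426) → (91.822,69.366), returning to the start.

Shape 3 is a rectangle drawn with `<path>`. Its stroke #ff00ff means engrave at S297, F3375. After flipping Y the toolpath is (7.260,88.303) → (17.164,88.303) → (17.164,39.962) → (7.260,39.962) → (7.260,88.303), returning to the start.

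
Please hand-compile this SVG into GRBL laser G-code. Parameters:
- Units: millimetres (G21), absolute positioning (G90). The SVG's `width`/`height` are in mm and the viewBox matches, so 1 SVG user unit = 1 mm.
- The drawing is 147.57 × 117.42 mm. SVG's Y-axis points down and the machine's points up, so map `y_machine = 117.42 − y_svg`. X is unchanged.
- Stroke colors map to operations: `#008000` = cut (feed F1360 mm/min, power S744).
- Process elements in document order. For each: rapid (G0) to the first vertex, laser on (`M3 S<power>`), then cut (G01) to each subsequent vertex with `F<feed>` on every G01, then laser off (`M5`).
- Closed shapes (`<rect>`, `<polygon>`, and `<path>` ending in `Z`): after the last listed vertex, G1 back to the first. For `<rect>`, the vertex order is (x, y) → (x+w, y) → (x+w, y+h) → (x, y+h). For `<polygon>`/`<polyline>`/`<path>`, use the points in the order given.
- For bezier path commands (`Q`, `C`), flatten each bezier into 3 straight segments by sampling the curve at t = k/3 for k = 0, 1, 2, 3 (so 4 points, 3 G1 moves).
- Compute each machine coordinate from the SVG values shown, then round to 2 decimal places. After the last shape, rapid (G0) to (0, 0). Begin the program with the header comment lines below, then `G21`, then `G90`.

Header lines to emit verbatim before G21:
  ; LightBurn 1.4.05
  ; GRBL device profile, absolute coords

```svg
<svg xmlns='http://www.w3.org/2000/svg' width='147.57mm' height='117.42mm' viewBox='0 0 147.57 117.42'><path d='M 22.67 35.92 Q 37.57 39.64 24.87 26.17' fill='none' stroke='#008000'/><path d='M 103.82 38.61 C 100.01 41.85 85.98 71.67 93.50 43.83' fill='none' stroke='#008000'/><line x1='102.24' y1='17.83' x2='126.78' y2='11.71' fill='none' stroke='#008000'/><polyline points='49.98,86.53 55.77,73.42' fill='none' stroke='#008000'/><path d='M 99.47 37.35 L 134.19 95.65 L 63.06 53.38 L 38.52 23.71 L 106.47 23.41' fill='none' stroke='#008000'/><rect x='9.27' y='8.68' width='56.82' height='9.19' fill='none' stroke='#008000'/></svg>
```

; LightBurn 1.4.05
; GRBL device profile, absolute coords
G21
G90
G0 X22.67 Y81.50
M3 S744
G01 X29.54 Y80.93 F1360
G01 X30.27 Y84.18 F1360
G01 X24.87 Y91.25 F1360
M5
G0 X103.82 Y78.81
M3 S744
G01 X97.78 Y69.83 F1360
G01 X91.99 Y61.85 F1360
G01 X93.50 Y73.59 F1360
M5
G0 X102.24 Y99.59
M3 S744
G01 X126.78 Y105.71 F1360
M5
G0 X49.98 Y30.89
M3 S744
G01 X55.77 Y44.00 F1360
M5
G0 X99.47 Y80.07
M3 S744
G01 X134.19 Y21.77 F1360
G01 X63.06 Y64.04 F1360
G01 X38.52 Y93.71 F1360
G01 X106.47 Y94.01 F1360
M5
G0 X9.27 Y108.74
M3 S744
G01 X66.09 Y108.74 F1360
G01 X66.09 Y99.55 F1360
G01 X9.27 Y99.55 F1360
G01 X9.27 Y108.74 F1360
M5
G0 X0.00 Y0.00

1 u = 1 mm; y_m = 117.42 − y.

[1] `<path>` quadratic bezier, #008000→cut S744 F1360: (22.67,81.50) → (29.54,80.93) → (30.27,84.18) → (24.87,91.25)

[2] `<path>` cubic bezier, #008000→cut S744 F1360: (103.82,78.81) → (97.78,69.83) → (91.99,61.85) → (93.50,73.59)

[3] `<line>` line segment, #008000→cut S744 F1360: (102.24,99.59) → (126.78,105.71)

[4] `<polyline>` line segment, #008000→cut S744 F1360: (49.98,30.89) → (55.77,44.00)

[5] `<path>` open polyline, #008000→cut S744 F1360: (99.47,80.07) → (134.19,21.77) → (63.06,64.04) → (38.52,93.71) → (106.47,94.01)

[6] `<rect>` rectangle, #008000→cut S744 F1360: (9.27,108.74) → (66.09,108.74) → (66.09,99.55) → (9.27,99.55) → (9.27,108.74) (closed)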